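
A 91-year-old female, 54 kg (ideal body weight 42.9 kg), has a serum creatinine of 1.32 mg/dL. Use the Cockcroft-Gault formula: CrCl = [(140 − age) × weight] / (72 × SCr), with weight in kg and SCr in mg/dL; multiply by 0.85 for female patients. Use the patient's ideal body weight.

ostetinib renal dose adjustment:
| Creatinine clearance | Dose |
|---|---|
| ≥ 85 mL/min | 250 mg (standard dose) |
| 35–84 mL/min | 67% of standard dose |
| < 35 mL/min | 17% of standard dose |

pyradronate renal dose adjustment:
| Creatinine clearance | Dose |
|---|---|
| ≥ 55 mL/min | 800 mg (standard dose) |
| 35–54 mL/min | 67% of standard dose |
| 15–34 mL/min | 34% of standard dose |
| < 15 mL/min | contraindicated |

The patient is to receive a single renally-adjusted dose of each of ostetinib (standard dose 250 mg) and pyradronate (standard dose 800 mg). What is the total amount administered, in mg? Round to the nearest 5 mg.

315 mg

CrCl = (140 − 91) × 42.9 / (72 × 1.32) × 0.85 = 2102.1 / 95.04 × 0.85 ≈ 18.8 mL/min
CrCl ≈ 19 mL/min.
ostetinib: < 35 mL/min → 17% of 250 mg = 42.5 mg.
pyradronate: 15–34 mL/min → 34% of 800 mg = 272 mg.
Total = 42.5 + 272 = 314.5 mg.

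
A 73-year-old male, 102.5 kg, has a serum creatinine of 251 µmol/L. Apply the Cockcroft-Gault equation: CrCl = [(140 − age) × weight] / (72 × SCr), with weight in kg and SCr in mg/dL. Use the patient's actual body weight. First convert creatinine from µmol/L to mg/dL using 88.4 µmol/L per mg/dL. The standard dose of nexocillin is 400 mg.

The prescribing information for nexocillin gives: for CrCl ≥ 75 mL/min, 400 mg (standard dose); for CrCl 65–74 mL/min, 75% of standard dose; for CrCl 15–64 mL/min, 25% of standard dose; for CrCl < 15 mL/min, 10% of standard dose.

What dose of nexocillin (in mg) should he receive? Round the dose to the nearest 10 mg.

100 mg

SCr = 251 / 88.4 = 2.839 mg/dL
CrCl = (140 − 73) × 102.5 / (72 × 2.839) = 6867.5 / 204.41 ≈ 33.6 mL/min
CrCl ≈ 34 mL/min → bracket 15–64 mL/min.
25% of 400 mg = 100 mg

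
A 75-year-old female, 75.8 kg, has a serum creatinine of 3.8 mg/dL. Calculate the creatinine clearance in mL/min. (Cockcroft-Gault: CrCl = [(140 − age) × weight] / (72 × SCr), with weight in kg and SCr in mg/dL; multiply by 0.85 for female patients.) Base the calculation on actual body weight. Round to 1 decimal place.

15.3 mL/min

CrCl = (140 − 75) × 75.8 / (72 × 3.8) × 0.85 = 4927.0 / 273.60 × 0.85 ≈ 15.3 mL/min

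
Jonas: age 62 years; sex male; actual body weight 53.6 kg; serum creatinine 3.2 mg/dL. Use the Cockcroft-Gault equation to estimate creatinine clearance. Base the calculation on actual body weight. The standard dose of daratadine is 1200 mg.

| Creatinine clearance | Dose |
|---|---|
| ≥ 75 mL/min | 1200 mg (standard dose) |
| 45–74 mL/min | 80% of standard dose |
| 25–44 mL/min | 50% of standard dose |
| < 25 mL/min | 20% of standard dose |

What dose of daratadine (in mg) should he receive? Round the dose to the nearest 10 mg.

240 mg

CrCl = (140 − 62) × 53.6 / (72 × 3.2) = 4180.8 / 230.40 ≈ 18.1 mL/min
CrCl ≈ 18 mL/min → bracket < 25 mL/min.
20% of 1200 mg = 240 mg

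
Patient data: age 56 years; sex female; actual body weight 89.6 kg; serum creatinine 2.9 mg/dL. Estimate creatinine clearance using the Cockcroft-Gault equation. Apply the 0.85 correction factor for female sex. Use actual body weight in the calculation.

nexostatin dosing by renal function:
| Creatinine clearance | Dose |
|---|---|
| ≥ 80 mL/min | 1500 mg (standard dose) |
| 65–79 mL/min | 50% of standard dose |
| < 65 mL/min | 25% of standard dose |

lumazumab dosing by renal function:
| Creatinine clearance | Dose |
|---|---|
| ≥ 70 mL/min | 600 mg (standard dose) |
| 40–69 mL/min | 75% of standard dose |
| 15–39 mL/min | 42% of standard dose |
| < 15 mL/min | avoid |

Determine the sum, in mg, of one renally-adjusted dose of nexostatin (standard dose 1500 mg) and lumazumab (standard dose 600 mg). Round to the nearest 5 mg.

CrCl = (140 − 56) × 89.6 / (72 × 2.9) × 0.85 = 7526.4 / 208.80 × 0.85 ≈ 30.6 mL/min
CrCl ≈ 31 mL/min.
nexostatin: < 65 mL/min → 25% of 1500 mg = 375 mg.
lumazumab: 15–39 mL/min → 42% of 600 mg = 252 mg.
Total = 375 + 252 = 627 mg.

625 mg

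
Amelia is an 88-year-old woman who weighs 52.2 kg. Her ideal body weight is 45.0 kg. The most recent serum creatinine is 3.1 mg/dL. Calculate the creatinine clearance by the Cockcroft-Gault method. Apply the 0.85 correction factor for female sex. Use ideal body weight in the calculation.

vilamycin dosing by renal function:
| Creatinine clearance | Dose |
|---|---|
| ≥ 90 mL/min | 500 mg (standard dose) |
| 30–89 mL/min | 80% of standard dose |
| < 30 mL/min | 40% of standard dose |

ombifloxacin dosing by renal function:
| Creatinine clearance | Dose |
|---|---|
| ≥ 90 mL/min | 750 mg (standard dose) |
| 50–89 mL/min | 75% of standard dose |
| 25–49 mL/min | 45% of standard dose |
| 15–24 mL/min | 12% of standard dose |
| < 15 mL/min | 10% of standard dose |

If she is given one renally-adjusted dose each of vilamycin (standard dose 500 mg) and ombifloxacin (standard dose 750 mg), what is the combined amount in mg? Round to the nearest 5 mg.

CrCl = (140 − 88) × 45 / (72 × 3.1) × 0.85 = 2340.0 / 223.20 × 0.85 ≈ 8.9 mL/min
CrCl ≈ 9 mL/min.
vilamycin: < 30 mL/min → 40% of 500 mg = 200 mg.
ombifloxacin: < 15 mL/min → 10% of 750 mg = 75 mg.
Total = 200 + 75 = 275 mg.

275 mg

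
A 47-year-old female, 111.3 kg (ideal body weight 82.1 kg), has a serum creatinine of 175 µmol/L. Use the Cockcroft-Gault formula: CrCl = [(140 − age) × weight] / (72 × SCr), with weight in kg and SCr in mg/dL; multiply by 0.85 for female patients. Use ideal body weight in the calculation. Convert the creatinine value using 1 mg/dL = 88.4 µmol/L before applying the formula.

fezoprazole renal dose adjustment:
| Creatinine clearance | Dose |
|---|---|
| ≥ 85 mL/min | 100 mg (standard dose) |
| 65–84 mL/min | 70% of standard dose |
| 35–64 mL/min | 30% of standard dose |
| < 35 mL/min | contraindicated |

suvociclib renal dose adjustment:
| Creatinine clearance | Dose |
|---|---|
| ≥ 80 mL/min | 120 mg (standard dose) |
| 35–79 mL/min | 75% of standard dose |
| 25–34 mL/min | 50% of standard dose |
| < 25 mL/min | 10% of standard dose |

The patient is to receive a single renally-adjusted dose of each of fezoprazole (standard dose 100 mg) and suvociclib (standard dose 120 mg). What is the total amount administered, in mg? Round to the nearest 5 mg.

SCr = 175 / 88.4 = 1.98 mg/dL
CrCl = (140 − 47) × 82.1 / (72 × 1.98) × 0.85 = 7635.3 / 142.56 × 0.85 ≈ 45.5 mL/min
CrCl ≈ 46 mL/min.
fezoprazole: 35–64 mL/min → 30% of 100 mg = 30 mg.
suvociclib: 35–79 mL/min → 75% of 120 mg = 90 mg.
Total = 30 + 90 = 120 mg.

120 mg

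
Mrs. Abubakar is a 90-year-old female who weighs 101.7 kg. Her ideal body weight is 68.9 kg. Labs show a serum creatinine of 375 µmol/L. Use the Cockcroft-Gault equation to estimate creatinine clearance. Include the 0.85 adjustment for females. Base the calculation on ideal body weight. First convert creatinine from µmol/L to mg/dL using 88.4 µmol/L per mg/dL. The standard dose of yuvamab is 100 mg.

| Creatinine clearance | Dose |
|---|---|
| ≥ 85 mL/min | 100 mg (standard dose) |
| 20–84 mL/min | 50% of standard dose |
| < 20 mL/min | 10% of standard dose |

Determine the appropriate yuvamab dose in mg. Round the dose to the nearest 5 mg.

10 mg

SCr = 375 / 88.4 = 4.242 mg/dL
CrCl = (140 − 90) × 68.9 / (72 × 4.242) × 0.85 = 3445.0 / 305.42 × 0.85 ≈ 9.6 mL/min
CrCl ≈ 10 mL/min → bracket < 20 mL/min.
10% of 100 mg = 10 mg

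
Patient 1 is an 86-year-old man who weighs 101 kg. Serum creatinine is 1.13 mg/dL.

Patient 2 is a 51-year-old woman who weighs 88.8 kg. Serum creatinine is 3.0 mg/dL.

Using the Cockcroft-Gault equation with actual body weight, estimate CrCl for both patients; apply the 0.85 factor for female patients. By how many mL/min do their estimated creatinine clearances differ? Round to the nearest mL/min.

36 mL/min

Patient 1: CrCl = (140 − 86) × 101 / (72 × 1.13) = 5454.0 / 81.36 ≈ 67.0 mL/min
Patient 2: CrCl = (140 − 51) × 88.8 / (72 × 3) × 0.85 = 7903.2 / 216.00 × 0.85 ≈ 31.1 mL/min
|67.0 − 31.1| = 35.9 mL/min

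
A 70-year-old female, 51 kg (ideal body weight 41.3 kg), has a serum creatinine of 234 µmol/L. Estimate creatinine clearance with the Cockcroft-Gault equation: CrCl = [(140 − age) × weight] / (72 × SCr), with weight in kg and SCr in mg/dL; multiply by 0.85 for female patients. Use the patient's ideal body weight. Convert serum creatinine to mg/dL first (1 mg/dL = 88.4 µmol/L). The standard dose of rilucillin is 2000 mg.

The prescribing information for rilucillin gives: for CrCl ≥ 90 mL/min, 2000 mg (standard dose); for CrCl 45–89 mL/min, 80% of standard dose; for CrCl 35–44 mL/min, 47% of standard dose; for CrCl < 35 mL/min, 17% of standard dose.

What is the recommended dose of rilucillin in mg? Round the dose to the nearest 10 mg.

340 mg

SCr = 234 / 88.4 = 2.647 mg/dL
CrCl = (140 − 70) × 41.3 / (72 × 2.647) × 0.85 = 2891.0 / 190.58 × 0.85 ≈ 12.9 mL/min
CrCl ≈ 13 mL/min → bracket < 35 mL/min.
17% of 2000 mg = 340 mg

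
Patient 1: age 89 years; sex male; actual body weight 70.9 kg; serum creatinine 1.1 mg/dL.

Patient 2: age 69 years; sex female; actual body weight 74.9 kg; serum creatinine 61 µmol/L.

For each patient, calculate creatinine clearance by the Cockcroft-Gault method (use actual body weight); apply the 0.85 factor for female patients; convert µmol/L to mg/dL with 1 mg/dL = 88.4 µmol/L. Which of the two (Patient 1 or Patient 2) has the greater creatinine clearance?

Patient 2

Patient 1: CrCl = (140 − 89) × 70.9 / (72 × 1.1) = 3615.9 / 79.20 ≈ 45.7 mL/min
Patient 2: SCr = 61 / 88.4 = 0.69 mg/dL
Patient 2: CrCl = (140 − 69) × 74.9 / (72 × 0.69) × 0.85 = 5317.9 / 49.68 × 0.85 ≈ 91.0 mL/min
45.7 vs 91.0 mL/min → Patient 2 is higher.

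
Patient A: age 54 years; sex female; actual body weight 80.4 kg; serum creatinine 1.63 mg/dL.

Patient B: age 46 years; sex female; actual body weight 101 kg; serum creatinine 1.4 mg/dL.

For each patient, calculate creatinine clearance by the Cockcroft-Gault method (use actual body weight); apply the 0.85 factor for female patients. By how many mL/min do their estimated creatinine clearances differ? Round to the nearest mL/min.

Patient A: CrCl = (140 − 54) × 80.4 / (72 × 1.63) × 0.85 = 6914.4 / 117.36 × 0.85 ≈ 50.1 mL/min
Patient B: CrCl = (140 − 46) × 101 / (72 × 1.4) × 0.85 = 9494.0 / 100.80 × 0.85 ≈ 80.1 mL/min
|50.1 − 80.1| = 30.0 mL/min

30 mL/min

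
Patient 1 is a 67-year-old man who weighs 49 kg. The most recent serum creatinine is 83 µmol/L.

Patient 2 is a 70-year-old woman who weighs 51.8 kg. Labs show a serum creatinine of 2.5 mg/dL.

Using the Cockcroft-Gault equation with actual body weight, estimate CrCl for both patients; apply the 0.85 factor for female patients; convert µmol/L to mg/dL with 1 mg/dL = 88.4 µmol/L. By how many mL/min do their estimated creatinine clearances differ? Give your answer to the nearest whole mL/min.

Patient 1: SCr = 83 / 88.4 = 0.939 mg/dL
Patient 1: CrCl = (140 − 67) × 49 / (72 × 0.939) = 3577.0 / 67.61 ≈ 52.9 mL/min
Patient 2: CrCl = (140 − 70) × 51.8 / (72 × 2.5) × 0.85 = 3626.0 / 180.00 × 0.85 ≈ 17.1 mL/min
|52.9 − 17.1| = 35.8 mL/min

36 mL/min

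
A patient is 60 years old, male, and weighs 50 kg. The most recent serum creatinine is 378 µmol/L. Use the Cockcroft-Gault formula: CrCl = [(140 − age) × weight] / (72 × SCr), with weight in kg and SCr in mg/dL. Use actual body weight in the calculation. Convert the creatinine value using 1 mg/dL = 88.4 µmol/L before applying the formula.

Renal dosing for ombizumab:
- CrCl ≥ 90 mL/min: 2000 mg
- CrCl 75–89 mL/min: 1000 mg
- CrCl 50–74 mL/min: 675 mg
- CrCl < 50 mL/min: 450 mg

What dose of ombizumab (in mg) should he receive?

450 mg

SCr = 378 / 88.4 = 4.276 mg/dL
CrCl = (140 − 60) × 50 / (72 × 4.276) = 4000.0 / 307.87 ≈ 13.0 mL/min
CrCl ≈ 13 mL/min → bracket < 50 mL/min.
Dose for this bracket: 450 mg.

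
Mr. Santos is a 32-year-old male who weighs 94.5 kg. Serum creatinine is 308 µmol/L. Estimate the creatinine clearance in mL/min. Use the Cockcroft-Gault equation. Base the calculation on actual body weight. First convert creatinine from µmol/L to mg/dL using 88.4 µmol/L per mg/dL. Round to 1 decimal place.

SCr = 308 / 88.4 = 3.484 mg/dL
CrCl = (140 − 32) × 94.5 / (72 × 3.484) = 10206.0 / 250.85 ≈ 40.7 mL/min

40.7 mL/min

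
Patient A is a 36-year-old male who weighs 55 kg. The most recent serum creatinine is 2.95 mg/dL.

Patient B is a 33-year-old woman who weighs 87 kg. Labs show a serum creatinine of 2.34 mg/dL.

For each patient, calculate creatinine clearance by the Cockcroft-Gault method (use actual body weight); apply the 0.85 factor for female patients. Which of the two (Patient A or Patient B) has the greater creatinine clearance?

Patient B

Patient A: CrCl = (140 − 36) × 55 / (72 × 2.95) = 5720.0 / 212.40 ≈ 26.9 mL/min
Patient B: CrCl = (140 − 33) × 87 / (72 × 2.34) × 0.85 = 9309.0 / 168.48 × 0.85 ≈ 47.0 mL/min
26.9 vs 47.0 mL/min → Patient B is higher.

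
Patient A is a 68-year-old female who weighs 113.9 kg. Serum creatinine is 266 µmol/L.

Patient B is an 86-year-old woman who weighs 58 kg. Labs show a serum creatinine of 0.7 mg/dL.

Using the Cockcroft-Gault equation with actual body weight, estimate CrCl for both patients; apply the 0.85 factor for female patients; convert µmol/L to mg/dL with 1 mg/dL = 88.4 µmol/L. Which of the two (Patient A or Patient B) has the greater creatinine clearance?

Patient A: SCr = 266 / 88.4 = 3.009 mg/dL
Patient A: CrCl = (140 − 68) × 113.9 / (72 × 3.009) × 0.85 = 8200.8 / 216.65 × 0.85 ≈ 32.2 mL/min
Patient B: CrCl = (140 − 86) × 58 / (72 × 0.7) × 0.85 = 3132.0 / 50.40 × 0.85 ≈ 52.8 mL/min
32.2 vs 52.8 mL/min → Patient B is higher.

Patient B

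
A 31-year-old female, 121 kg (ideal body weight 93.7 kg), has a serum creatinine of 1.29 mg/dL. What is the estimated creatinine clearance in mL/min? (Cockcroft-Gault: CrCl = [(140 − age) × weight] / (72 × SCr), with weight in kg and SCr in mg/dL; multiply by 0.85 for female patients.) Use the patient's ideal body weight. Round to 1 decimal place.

CrCl = (140 − 31) × 93.7 / (72 × 1.29) × 0.85 = 10213.3 / 92.88 × 0.85 ≈ 93.5 mL/min

93.5 mL/min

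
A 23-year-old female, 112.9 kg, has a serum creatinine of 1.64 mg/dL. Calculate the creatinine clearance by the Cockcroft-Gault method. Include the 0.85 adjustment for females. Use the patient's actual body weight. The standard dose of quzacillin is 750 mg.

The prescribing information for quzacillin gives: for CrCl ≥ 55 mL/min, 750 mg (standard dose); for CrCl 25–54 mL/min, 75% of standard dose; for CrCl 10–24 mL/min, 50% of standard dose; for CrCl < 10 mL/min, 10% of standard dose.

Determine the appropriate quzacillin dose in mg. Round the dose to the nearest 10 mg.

CrCl = (140 − 23) × 112.9 / (72 × 1.64) × 0.85 = 13209.3 / 118.08 × 0.85 ≈ 95.1 mL/min
CrCl ≈ 95 mL/min → bracket ≥ 55 mL/min.
100% of 750 mg = 750 mg

750 mg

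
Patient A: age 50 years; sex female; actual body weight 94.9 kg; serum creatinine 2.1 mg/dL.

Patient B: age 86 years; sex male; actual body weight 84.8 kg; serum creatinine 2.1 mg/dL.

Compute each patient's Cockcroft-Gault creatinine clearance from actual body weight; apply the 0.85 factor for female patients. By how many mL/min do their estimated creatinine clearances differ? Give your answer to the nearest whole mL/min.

18 mL/min

Patient A: CrCl = (140 − 50) × 94.9 / (72 × 2.1) × 0.85 = 8541.0 / 151.20 × 0.85 ≈ 48.0 mL/min
Patient B: CrCl = (140 − 86) × 84.8 / (72 × 2.1) = 4579.2 / 151.20 ≈ 30.3 mL/min
|48.0 − 30.3| = 17.7 mL/min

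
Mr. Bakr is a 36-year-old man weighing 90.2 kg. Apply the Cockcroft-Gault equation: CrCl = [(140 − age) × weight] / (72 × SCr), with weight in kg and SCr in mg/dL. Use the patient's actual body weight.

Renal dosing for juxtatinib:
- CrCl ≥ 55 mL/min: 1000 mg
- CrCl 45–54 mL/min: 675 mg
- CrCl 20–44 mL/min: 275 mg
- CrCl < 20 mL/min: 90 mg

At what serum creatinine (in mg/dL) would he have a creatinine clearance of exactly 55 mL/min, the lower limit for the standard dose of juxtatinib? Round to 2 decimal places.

2.37 mg/dL

Standard dose requires CrCl ≥ 55 mL/min.
Set (140 − 36) × 90.2 / (72 × SCr) = 55
SCr = (140 − 36) × 90.2 / (72 × 55) = 2.369 mg/dL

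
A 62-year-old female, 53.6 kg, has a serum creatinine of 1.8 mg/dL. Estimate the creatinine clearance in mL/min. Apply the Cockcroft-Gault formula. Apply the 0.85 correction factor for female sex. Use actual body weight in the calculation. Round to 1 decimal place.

27.4 mL/min

CrCl = (140 − 62) × 53.6 / (72 × 1.8) × 0.85 = 4180.8 / 129.60 × 0.85 ≈ 27.4 mL/min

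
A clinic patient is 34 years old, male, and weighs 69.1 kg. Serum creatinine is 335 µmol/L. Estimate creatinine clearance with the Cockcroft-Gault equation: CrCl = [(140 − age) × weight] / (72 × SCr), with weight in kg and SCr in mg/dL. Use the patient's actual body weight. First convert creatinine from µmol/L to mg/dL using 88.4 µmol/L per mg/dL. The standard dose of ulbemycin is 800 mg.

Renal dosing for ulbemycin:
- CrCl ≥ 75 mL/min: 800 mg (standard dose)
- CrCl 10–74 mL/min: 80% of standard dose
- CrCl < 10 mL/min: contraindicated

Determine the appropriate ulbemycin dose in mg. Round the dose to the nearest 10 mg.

SCr = 335 / 88.4 = 3.79 mg/dL
CrCl = (140 − 34) × 69.1 / (72 × 3.79) = 7324.6 / 272.88 ≈ 26.8 mL/min
CrCl ≈ 27 mL/min → bracket 10–74 mL/min.
80% of 800 mg = 640 mg

640 mg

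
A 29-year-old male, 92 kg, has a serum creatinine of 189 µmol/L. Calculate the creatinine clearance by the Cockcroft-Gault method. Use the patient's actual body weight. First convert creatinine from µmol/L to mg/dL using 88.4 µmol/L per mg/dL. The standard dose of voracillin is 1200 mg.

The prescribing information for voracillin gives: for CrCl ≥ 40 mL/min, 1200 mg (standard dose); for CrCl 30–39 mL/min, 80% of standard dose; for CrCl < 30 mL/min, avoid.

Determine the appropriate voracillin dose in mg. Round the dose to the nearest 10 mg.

1200 mg

SCr = 189 / 88.4 = 2.138 mg/dL
CrCl = (140 − 29) × 92 / (72 × 2.138) = 10212.0 / 153.94 ≈ 66.3 mL/min
CrCl ≈ 66 mL/min → bracket ≥ 40 mL/min.
100% of 1200 mg = 1200 mg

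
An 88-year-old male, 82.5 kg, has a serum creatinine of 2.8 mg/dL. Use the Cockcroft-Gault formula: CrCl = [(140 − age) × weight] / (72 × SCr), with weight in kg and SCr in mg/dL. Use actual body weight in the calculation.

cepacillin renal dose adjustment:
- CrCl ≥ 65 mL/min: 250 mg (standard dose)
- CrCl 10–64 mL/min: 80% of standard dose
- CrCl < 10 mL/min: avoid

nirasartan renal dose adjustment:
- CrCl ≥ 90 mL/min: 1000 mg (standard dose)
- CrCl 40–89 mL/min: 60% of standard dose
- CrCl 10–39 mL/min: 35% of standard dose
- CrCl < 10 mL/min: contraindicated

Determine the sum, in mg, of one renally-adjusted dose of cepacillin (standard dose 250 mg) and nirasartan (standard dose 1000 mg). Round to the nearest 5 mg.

550 mg

CrCl = (140 − 88) × 82.5 / (72 × 2.8) = 4290.0 / 201.60 ≈ 21.3 mL/min
CrCl ≈ 21 mL/min.
cepacillin: 10–64 mL/min → 80% of 250 mg = 200 mg.
nirasartan: 10–39 mL/min → 35% of 1000 mg = 350 mg.
Total = 200 + 350 = 550 mg.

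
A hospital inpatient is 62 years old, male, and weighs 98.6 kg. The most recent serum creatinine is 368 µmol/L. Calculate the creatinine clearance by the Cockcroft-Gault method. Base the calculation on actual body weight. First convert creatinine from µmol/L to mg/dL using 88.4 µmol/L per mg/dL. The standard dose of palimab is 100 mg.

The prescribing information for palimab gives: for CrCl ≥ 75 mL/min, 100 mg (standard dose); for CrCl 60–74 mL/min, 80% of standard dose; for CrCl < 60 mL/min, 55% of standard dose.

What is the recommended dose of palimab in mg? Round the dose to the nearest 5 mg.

SCr = 368 / 88.4 = 4.163 mg/dL
CrCl = (140 − 62) × 98.6 / (72 × 4.163) = 7690.8 / 299.74 ≈ 25.7 mL/min
CrCl ≈ 26 mL/min → bracket < 60 mL/min.
55% of 100 mg = 55 mg

55 mg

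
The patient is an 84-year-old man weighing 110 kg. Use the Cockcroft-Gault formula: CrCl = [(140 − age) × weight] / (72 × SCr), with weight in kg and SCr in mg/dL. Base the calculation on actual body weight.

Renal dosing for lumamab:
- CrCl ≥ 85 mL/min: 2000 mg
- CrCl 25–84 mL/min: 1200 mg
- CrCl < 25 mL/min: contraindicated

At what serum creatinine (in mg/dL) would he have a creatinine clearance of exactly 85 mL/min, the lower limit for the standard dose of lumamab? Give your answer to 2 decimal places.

1.01 mg/dL

Standard dose requires CrCl ≥ 85 mL/min.
Set (140 − 84) × 110 / (72 × SCr) = 85
SCr = (140 − 84) × 110 / (72 × 85) = 1.007 mg/dL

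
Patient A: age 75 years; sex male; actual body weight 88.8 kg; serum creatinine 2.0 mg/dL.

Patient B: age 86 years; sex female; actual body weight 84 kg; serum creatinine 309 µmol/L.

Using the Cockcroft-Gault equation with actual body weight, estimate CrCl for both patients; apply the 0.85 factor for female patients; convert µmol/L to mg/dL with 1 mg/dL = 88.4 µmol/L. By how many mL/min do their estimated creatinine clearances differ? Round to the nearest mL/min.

Patient A: CrCl = (140 − 75) × 88.8 / (72 × 2) = 5772.0 / 144.00 ≈ 40.1 mL/min
Patient B: SCr = 309 / 88.4 = 3.495 mg/dL
Patient B: CrCl = (140 − 86) × 84 / (72 × 3.495) × 0.85 = 4536.0 / 251.64 × 0.85 ≈ 15.3 mL/min
|40.1 − 15.3| = 24.8 mL/min

25 mL/min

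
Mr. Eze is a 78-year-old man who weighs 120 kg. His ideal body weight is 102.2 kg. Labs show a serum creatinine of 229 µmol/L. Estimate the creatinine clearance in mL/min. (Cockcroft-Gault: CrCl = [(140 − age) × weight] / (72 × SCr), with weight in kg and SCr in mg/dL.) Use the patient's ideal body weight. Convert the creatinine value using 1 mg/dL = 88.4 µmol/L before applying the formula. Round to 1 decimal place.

34.0 mL/min

SCr = 229 / 88.4 = 2.59 mg/dL
CrCl = (140 − 78) × 102.2 / (72 × 2.59) = 6336.4 / 186.48 ≈ 34.0 mL/min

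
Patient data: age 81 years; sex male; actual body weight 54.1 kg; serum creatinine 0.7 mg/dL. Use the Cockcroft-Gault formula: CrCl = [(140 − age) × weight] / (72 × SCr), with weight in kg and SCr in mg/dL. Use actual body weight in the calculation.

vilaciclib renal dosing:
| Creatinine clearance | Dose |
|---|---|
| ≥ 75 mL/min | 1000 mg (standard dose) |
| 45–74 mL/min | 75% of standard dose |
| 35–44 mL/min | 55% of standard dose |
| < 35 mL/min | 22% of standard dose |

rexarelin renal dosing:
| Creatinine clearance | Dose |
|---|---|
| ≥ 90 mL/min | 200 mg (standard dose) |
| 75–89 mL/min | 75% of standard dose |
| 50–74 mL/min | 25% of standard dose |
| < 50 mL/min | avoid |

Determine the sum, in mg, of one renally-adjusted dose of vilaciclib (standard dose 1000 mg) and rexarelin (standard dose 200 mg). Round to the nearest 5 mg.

800 mg

CrCl = (140 − 81) × 54.1 / (72 × 0.7) = 3191.9 / 50.40 ≈ 63.3 mL/min
CrCl ≈ 63 mL/min.
vilaciclib: 45–74 mL/min → 75% of 1000 mg = 750 mg.
rexarelin: 50–74 mL/min → 25% of 200 mg = 50 mg.
Total = 750 + 50 = 800 mg.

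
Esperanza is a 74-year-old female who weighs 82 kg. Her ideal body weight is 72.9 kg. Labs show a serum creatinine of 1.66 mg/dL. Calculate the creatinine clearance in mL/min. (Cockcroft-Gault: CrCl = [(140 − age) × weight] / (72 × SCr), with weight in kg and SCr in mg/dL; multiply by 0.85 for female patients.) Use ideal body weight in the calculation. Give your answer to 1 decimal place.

CrCl = (140 − 74) × 72.9 / (72 × 1.66) × 0.85 = 4811.4 / 119.52 × 0.85 ≈ 34.2 mL/min

34.2 mL/min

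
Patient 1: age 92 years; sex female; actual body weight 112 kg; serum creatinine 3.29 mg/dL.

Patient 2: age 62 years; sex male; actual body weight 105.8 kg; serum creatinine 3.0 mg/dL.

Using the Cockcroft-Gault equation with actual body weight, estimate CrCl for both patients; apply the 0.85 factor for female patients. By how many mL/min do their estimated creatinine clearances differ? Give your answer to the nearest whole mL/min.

Patient 1: CrCl = (140 − 92) × 112 / (72 × 3.29) × 0.85 = 5376.0 / 236.88 × 0.85 ≈ 19.3 mL/min
Patient 2: CrCl = (140 − 62) × 105.8 / (72 × 3) = 8252.4 / 216.00 ≈ 38.2 mL/min
|19.3 − 38.2| = 18.9 mL/min

19 mL/min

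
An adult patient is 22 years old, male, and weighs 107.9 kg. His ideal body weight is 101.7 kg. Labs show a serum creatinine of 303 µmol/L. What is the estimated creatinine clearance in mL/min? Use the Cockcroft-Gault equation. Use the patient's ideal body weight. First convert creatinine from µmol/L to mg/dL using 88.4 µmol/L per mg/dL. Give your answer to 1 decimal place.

48.6 mL/min

SCr = 303 / 88.4 = 3.428 mg/dL
CrCl = (140 − 22) × 101.7 / (72 × 3.428) = 12000.6 / 246.82 ≈ 48.6 mL/min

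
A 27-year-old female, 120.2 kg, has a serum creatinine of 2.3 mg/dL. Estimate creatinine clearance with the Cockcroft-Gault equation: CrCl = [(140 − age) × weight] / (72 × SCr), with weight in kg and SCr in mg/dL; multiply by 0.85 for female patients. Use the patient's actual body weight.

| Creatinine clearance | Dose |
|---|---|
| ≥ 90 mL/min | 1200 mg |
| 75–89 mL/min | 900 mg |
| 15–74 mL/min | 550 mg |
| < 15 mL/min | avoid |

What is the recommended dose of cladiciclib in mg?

550 mg

CrCl = (140 − 27) × 120.2 / (72 × 2.3) × 0.85 = 13582.6 / 165.60 × 0.85 ≈ 69.7 mL/min
CrCl ≈ 70 mL/min → bracket 15–74 mL/min.
Dose for this bracket: 550 mg.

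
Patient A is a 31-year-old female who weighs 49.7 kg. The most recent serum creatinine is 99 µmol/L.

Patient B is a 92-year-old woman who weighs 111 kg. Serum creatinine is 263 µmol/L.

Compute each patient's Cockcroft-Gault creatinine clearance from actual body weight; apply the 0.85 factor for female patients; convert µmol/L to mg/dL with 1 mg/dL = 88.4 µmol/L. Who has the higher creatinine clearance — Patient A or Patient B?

Patient A

Patient A: SCr = 99 / 88.4 = 1.12 mg/dL
Patient A: CrCl = (140 − 31) × 49.7 / (72 × 1.12) × 0.85 = 5417.3 / 80.64 × 0.85 ≈ 57.1 mL/min
Patient B: SCr = 263 / 88.4 = 2.975 mg/dL
Patient B: CrCl = (140 − 92) × 111 / (72 × 2.975) × 0.85 = 5328.0 / 214.20 × 0.85 ≈ 21.1 mL/min
57.1 vs 21.1 mL/min → Patient A is higher.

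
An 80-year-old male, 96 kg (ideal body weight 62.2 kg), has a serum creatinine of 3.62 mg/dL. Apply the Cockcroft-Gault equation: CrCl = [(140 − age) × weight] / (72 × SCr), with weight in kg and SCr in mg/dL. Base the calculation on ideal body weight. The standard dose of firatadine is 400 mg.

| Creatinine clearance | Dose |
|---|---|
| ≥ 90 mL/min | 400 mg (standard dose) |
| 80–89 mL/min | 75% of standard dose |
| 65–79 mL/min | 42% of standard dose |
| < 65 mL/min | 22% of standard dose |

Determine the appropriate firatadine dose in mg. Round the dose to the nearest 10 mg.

CrCl = (140 − 80) × 62.2 / (72 × 3.62) = 3732.0 / 260.64 ≈ 14.3 mL/min
CrCl ≈ 14 mL/min → bracket < 65 mL/min.
22% of 400 mg = 88 mg → 90 mg

90 mg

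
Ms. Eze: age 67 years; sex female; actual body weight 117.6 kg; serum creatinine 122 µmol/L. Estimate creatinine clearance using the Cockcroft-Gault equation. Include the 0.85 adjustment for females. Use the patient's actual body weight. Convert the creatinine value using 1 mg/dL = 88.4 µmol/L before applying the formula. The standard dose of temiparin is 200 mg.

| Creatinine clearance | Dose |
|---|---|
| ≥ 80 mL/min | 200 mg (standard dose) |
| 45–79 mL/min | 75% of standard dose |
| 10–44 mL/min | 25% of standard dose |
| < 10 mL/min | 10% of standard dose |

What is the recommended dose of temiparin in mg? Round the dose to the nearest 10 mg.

150 mg

SCr = 122 / 88.4 = 1.38 mg/dL
CrCl = (140 − 67) × 117.6 / (72 × 1.38) × 0.85 = 8584.8 / 99.36 × 0.85 ≈ 73.4 mL/min
CrCl ≈ 73 mL/min → bracket 45–79 mL/min.
75% of 200 mg = 150 mg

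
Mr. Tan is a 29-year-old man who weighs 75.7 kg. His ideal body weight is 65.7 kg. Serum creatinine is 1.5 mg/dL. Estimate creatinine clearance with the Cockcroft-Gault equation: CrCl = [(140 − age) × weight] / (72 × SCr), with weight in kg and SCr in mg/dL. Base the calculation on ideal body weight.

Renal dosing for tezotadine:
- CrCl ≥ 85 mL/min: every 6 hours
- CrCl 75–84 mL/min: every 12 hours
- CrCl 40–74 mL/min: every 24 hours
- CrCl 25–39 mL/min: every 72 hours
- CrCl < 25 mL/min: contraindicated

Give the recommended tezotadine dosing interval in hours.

every 24 hours

CrCl = (140 − 29) × 65.7 / (72 × 1.5) = 7292.7 / 108.00 ≈ 67.5 mL/min
CrCl ≈ 68 mL/min → bracket 40–74 mL/min → every 24 hours.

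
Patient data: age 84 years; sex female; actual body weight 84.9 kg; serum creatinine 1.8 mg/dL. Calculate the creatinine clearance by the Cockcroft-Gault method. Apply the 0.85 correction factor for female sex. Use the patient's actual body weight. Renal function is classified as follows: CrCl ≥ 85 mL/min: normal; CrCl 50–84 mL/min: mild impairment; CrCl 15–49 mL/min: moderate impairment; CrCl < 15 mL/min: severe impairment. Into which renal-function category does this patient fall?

CrCl = (140 − 84) × 84.9 / (72 × 1.8) × 0.85 = 4754.4 / 129.60 × 0.85 ≈ 31.2 mL/min
31 mL/min falls in the 'moderate impairment' range.

moderate impairment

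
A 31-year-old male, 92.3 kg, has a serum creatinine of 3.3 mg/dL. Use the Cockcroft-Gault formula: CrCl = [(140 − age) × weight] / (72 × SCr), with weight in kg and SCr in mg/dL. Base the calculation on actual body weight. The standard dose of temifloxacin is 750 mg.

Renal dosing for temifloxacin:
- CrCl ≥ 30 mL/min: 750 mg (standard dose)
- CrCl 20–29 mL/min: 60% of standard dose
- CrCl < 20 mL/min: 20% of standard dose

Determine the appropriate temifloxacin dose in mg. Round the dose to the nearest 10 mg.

CrCl = (140 − 31) × 92.3 / (72 × 3.3) = 10060.7 / 237.60 ≈ 42.3 mL/min
CrCl ≈ 42 mL/min → bracket ≥ 30 mL/min.
100% of 750 mg = 750 mg

750 mg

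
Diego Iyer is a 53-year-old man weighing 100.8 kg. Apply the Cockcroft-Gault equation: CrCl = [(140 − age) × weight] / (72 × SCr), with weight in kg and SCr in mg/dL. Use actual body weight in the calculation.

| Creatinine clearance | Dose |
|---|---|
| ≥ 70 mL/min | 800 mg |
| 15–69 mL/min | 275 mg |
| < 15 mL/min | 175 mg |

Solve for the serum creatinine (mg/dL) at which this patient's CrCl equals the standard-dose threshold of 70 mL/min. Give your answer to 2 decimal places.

Standard dose requires CrCl ≥ 70 mL/min.
Set (140 − 53) × 100.8 / (72 × SCr) = 70
SCr = (140 − 53) × 100.8 / (72 × 70) = 1.740 mg/dL

1.74 mg/dL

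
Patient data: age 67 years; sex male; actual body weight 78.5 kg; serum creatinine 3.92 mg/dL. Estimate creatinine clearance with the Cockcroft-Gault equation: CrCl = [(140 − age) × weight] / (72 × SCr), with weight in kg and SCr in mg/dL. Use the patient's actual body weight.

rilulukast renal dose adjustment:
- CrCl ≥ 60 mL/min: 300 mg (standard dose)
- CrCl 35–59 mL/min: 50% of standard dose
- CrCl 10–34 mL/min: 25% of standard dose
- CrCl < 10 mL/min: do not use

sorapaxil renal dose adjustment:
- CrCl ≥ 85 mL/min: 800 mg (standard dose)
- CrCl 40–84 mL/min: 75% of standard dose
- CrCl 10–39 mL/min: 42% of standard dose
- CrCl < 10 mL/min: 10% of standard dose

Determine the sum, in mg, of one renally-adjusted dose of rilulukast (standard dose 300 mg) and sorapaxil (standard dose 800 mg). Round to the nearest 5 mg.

CrCl = (140 − 67) × 78.5 / (72 × 3.92) = 5730.5 / 282.24 ≈ 20.3 mL/min
CrCl ≈ 20 mL/min.
rilulukast: 10–34 mL/min → 25% of 300 mg = 75 mg.
sorapaxil: 10–39 mL/min → 42% of 800 mg = 336 mg.
Total = 75 + 336 = 411 mg.

410 mg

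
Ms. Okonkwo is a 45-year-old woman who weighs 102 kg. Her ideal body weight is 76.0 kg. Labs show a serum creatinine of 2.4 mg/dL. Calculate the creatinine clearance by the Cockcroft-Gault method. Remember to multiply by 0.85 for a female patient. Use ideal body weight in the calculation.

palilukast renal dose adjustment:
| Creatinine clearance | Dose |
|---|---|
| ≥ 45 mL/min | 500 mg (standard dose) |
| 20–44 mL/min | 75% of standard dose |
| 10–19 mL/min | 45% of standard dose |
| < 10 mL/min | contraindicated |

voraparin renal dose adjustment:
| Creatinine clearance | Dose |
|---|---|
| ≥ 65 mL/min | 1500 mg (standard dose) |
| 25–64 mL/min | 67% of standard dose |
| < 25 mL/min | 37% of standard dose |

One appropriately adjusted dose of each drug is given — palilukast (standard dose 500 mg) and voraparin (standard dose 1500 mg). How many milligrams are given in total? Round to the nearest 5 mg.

1380 mg

CrCl = (140 − 45) × 76 / (72 × 2.4) × 0.85 = 7220.0 / 172.80 × 0.85 ≈ 35.5 mL/min
CrCl ≈ 36 mL/min.
palilukast: 20–44 mL/min → 75% of 500 mg = 375 mg.
voraparin: 25–64 mL/min → 67% of 1500 mg = 1005 mg.
Total = 375 + 1005 = 1380 mg.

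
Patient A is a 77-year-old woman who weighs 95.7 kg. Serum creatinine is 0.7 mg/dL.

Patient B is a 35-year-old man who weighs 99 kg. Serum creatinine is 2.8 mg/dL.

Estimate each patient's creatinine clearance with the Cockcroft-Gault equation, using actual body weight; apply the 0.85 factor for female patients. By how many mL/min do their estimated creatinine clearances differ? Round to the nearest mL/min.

50 mL/min

Patient A: CrCl = (140 − 77) × 95.7 / (72 × 0.7) × 0.85 = 6029.1 / 50.40 × 0.85 ≈ 101.7 mL/min
Patient B: CrCl = (140 − 35) × 99 / (72 × 2.8) = 10395.0 / 201.60 ≈ 51.6 mL/min
|101.7 − 51.6| = 50.1 mL/min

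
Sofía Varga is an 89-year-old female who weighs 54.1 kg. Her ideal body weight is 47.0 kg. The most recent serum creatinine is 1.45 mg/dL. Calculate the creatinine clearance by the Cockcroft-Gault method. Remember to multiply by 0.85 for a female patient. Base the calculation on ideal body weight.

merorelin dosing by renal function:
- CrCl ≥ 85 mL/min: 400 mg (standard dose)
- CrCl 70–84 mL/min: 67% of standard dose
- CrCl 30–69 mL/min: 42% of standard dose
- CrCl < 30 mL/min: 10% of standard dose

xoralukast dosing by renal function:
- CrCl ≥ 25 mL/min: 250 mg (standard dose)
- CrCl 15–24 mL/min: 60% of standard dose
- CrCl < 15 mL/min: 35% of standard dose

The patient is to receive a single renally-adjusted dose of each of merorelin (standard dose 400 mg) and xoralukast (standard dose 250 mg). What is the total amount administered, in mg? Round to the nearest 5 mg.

190 mg

CrCl = (140 − 89) × 47 / (72 × 1.45) × 0.85 = 2397.0 / 104.40 × 0.85 ≈ 19.5 mL/min
CrCl ≈ 20 mL/min.
merorelin: < 30 mL/min → 10% of 400 mg = 40 mg.
xoralukast: 15–24 mL/min → 60% of 250 mg = 150 mg.
Total = 40 + 150 = 190 mg.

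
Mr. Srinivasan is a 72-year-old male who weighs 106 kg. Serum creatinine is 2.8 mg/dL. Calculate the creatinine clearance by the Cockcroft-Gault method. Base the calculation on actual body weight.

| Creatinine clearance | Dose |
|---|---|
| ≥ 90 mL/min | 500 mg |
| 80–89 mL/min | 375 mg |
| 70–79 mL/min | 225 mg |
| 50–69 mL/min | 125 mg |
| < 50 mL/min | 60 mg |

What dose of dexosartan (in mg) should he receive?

60 mg

CrCl = (140 − 72) × 106 / (72 × 2.8) = 7208.0 / 201.60 ≈ 35.8 mL/min
CrCl ≈ 36 mL/min → bracket < 50 mL/min.
Dose for this bracket: 60 mg.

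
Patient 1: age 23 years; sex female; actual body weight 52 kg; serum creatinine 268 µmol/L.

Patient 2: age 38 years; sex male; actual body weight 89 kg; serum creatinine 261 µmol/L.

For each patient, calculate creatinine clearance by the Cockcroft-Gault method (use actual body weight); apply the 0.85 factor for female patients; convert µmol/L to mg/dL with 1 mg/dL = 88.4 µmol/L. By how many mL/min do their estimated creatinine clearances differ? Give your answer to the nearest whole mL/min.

Patient 1: SCr = 268 / 88.4 = 3.032 mg/dL
Patient 1: CrCl = (140 − 23) × 52 / (72 × 3.032) × 0.85 = 6084.0 / 218.30 × 0.85 ≈ 23.7 mL/min
Patient 2: SCr = 261 / 88.4 = 2.952 mg/dL
Patient 2: CrCl = (140 − 38) × 89 / (72 × 2.952) = 9078.0 / 212.54 ≈ 42.7 mL/min
|23.7 − 42.7| = 19.0 mL/min

19 mL/min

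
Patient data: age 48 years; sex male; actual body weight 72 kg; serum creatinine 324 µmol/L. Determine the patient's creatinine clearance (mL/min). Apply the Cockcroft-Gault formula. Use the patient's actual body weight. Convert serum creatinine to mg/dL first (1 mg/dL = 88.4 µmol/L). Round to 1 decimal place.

SCr = 324 / 88.4 = 3.665 mg/dL
CrCl = (140 − 48) × 72 / (72 × 3.665) = 6624.0 / 263.88 ≈ 25.1 mL/min

25.1 mL/min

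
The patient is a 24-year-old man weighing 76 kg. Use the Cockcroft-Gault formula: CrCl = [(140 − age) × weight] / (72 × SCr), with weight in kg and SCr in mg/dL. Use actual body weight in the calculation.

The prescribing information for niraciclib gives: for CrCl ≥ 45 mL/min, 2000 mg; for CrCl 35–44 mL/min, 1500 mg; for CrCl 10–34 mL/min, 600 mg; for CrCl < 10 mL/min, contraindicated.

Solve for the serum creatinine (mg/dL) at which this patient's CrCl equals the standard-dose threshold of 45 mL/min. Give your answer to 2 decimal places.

Standard dose requires CrCl ≥ 45 mL/min.
Set (140 − 24) × 76 / (72 × SCr) = 45
SCr = (140 − 24) × 76 / (72 × 45) = 2.721 mg/dL

2.72 mg/dL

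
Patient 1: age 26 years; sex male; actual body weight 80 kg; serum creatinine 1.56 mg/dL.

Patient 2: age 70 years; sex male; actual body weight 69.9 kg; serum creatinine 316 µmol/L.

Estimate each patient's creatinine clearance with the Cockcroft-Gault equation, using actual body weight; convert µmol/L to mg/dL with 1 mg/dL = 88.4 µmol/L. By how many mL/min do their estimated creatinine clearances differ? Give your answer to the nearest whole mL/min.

62 mL/min

Patient 1: CrCl = (140 − 26) × 80 / (72 × 1.56) = 9120.0 / 112.32 ≈ 81.2 mL/min
Patient 2: SCr = 316 / 88.4 = 3.575 mg/dL
Patient 2: CrCl = (140 − 70) × 69.9 / (72 × 3.575) = 4893.0 / 257.40 ≈ 19.0 mL/min
|81.2 − 19.0| = 62.2 mL/min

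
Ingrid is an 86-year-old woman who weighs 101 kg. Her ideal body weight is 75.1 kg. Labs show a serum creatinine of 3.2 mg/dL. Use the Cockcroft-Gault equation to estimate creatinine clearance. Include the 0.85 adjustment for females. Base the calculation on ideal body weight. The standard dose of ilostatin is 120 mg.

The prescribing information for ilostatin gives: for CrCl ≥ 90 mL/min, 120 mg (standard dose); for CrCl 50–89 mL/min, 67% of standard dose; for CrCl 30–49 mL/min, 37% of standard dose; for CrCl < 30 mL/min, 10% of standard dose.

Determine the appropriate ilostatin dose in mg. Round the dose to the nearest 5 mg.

CrCl = (140 − 86) × 75.1 / (72 × 3.2) × 0.85 = 4055.4 / 230.40 × 0.85 ≈ 15.0 mL/min
CrCl ≈ 15 mL/min → bracket < 30 mL/min.
10% of 120 mg = 12 mg → 10 mg

10 mg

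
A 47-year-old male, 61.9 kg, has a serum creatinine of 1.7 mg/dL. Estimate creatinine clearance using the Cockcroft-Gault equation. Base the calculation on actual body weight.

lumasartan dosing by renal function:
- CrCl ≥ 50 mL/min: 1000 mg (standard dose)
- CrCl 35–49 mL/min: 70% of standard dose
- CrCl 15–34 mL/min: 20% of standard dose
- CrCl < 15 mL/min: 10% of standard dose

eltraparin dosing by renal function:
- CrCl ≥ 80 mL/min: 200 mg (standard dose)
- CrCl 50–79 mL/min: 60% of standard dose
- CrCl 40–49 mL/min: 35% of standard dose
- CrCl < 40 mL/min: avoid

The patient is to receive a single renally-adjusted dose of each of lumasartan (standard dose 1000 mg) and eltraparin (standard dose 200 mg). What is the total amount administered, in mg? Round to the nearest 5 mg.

CrCl = (140 − 47) × 61.9 / (72 × 1.7) = 5756.7 / 122.40 ≈ 47.0 mL/min
CrCl ≈ 47 mL/min.
lumasartan: 35–49 mL/min → 70% of 1000 mg = 700 mg.
eltraparin: 40–49 mL/min → 35% of 200 mg = 70 mg.
Total = 700 + 70 = 770 mg.

770 mg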